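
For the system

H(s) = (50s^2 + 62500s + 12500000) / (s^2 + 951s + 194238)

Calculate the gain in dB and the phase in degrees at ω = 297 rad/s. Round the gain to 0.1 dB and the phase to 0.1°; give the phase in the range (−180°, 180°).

36.5 dB, -3.0°

Substitute s = j297:
Numerator: 50(j297)^2 + 62500(j297) + 12500000 = 8089550 + j18562500
Denominator: (j297)^2 + 951(j297) + 194238 = 106029 + j282447
|N| = √(8089550² + 18562500²) ≈ 2.0249e+07, ∠N ≈ 66.45°
|D| = √(106029² + 282447²) ≈ 3.0169e+05, ∠D ≈ 69.42°
|H| = 2.0249e+07 / 3.0169e+05 ≈ 67.119
Gain = 20 log₁₀(67.119) ≈ 36.54 dB
∠H = 66.45° − 69.42° = -2.97°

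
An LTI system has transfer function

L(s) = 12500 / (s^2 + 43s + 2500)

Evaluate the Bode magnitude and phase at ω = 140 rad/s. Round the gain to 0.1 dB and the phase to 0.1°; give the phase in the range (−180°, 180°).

-3.2 dB, -160.6°

At s = jω = j140:
quadratic: (j140)² + 43·j140 + 2500 = -17100 + j6020 → |·| ≈ 18129, ∠ ≈ 160.61°
|L| = 12500 / 18129 ≈ 0.6895
Gain = 20 log₁₀(0.6895) ≈ -3.23 dB
∠L = 0.00° − 160.61° = -160.61°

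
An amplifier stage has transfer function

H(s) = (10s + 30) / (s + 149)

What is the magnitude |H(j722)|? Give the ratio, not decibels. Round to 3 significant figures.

Substitute s = j722:
Numerator: 10(j722) + 30 = 30 + j7220
Denominator: (j722) + 149 = 149 + j722
|N| = √(30² + 7220²) ≈ 7220.1, ∠N ≈ 89.76°
|D| = √(149² + 722²) ≈ 737.21, ∠D ≈ 78.34°
|H| = 7220.1 / 737.21 ≈ 9.7938

9.79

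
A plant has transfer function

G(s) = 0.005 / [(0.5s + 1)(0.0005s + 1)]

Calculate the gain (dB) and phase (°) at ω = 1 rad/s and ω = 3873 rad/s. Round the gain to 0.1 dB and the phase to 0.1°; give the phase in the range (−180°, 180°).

ω = 1: -47.0 dB, -26.6°; ω = 3873: -118.5 dB, -152.7°

At ω = 1 rad/s:
pole (1 + j1·0.5) = 1 + j0.5 → |·| ≈ 1.118, ∠ ≈ 26.57°
pole (1 + j1·0.0005) = 1 + j0.0005 → |·| ≈ 1, ∠ ≈ 0.03°
|G| = 0.005 · 1 / (1.118 · 1) ≈ 0.0044723
Gain = 20 log₁₀(0.0044723) ≈ -46.99 dB
∠G = (0°) − (26.57° + 0.03°) = -26.60°

At ω = 3873 rad/s:
pole (1 + j3873·0.5) = 1 + j1936.5 → |·| ≈ 1936.5, ∠ ≈ 89.97°
pole (1 + j3873·0.0005) = 1 + j1.9365 → |·| ≈ 2.1795, ∠ ≈ 62.69°
|G| = 0.005 · 1 / (1936.5 · 2.1795) ≈ 1.1847e-06
Gain = 20 log₁₀(1.1847e-06) ≈ -118.53 dB
∠G = (0°) − (89.97° + 62.69°) = -152.66°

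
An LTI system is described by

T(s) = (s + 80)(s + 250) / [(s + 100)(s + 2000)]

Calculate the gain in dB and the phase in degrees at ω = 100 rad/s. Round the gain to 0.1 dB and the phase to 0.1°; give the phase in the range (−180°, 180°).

At s = jω = j100:
zero (s+80): 80 + j100 → |·| = √(80²+100²) = √16400 ≈ 128.06, ∠ = arctan(100/80) ≈ 51.34°
zero (s+250): 250 + j100 → |·| = √(250²+100²) = √72500 ≈ 269.26, ∠ = arctan(100/250) ≈ 21.80°
pole (s+100): 100 + j100 → |·| = √(100²+100²) = √20000 ≈ 141.42, ∠ = arctan(100/100) ≈ 45.00°
pole (s+2000): 2000 + j100 → |·| = √(2000²+100²) = √4010000 ≈ 2002.5, ∠ = arctan(100/2000) ≈ 2.86°
|T| = 1 · 34481 / 2.8319e+05 ≈ 0.12176
Gain = 20 log₁₀(0.12176) ≈ -18.29 dB
∠T = 73.14° − 47.86° = 25.28°

-18.3 dB, 25.3°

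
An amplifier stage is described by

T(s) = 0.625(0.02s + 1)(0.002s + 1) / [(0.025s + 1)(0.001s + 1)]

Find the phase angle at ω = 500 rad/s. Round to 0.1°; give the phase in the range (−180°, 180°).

17.3°

At ω = 500 rad/s:
zero (1 + j500·0.02) = 1 + j10 → |·| ≈ 10.05, ∠ ≈ 84.29°
zero (1 + j500·0.002) = 1 + j1 → |·| ≈ 1.4142, ∠ ≈ 45.00°
pole (1 + j500·0.025) = 1 + j12.5 → |·| ≈ 12.54, ∠ ≈ 85.43°
pole (1 + j500·0.001) = 1 + j0.5 → |·| ≈ 1.118, ∠ ≈ 26.57°
∠T = (84.29° + 45.00°) − (85.43° + 26.57°) = 17.29°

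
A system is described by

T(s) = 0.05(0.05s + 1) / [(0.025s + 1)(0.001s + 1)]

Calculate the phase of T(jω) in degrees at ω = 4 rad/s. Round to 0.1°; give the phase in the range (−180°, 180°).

At ω = 4 rad/s:
zero (1 + j4·0.05) = 1 + j0.2 → |·| ≈ 1.0198, ∠ ≈ 11.31°
pole (1 + j4·0.025) = 1 + j0.1 → |·| ≈ 1.005, ∠ ≈ 5.71°
pole (1 + j4·0.001) = 1 + j0.004 → |·| ≈ 1, ∠ ≈ 0.23°
∠T = (11.31°) − (5.71° + 0.23°) = 5.37°

5.4°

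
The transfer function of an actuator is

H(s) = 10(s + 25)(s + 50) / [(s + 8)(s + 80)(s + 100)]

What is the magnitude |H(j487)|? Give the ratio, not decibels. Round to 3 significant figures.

0.0200

At s = jω = j487:
zero (s+25): 25 + j487 → |·| = √(25²+487²) = √237794 ≈ 487.64, ∠ = arctan(487/25) ≈ 87.06°
zero (s+50): 50 + j487 → |·| = √(50²+487²) = √239669 ≈ 489.56, ∠ = arctan(487/50) ≈ 84.14°
pole (s+8): 8 + j487 → |·| = √(8²+487²) = √237233 ≈ 487.07, ∠ = arctan(487/8) ≈ 89.06°
pole (s+80): 80 + j487 → |·| = √(80²+487²) = √243569 ≈ 493.53, ∠ = arctan(487/80) ≈ 80.67°
pole (s+100): 100 + j487 → |·| = √(100²+487²) = √247169 ≈ 497.16, ∠ = arctan(487/100) ≈ 78.40°
|H| = 10 · 2.3873e+05 / 1.1951e+08 ≈ 0.019976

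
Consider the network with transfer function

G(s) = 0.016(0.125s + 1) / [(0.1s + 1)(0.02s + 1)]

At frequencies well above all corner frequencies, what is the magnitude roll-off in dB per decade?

Each pole contributes −20 dB/decade at high frequency; each zero contributes +20 dB/decade.
Net: 1 zero(s) − 2 pole(s) → -20 dB/decade.

-20 dB/decade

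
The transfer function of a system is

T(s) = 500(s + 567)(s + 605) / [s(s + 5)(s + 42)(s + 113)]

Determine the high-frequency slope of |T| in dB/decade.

-40 dB/decade

Each pole contributes −20 dB/decade at high frequency; each zero contributes +20 dB/decade.
Net: 2 zero(s) − 4 pole(s) → -40 dB/decade.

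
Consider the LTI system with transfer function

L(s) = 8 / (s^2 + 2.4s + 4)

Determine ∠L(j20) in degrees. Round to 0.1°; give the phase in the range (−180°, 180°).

-173.1°

At s = jω = j20:
quadratic: (j20)² + 2.4·j20 + 4 = -396 + j48 → |·| ≈ 398.9, ∠ ≈ 173.09°
∠L = 0.00° − 173.09° = -173.09°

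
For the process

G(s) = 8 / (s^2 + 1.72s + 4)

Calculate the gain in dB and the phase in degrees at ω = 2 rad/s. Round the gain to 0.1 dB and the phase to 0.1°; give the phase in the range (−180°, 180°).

7.3 dB, -90.0°

At s = jω = j2:
quadratic: (j2)² + 1.72·j2 + 4 = 0 + j3.44 → |·| ≈ 3.44, ∠ ≈ 90.00°
|G| = 8 / 3.44 ≈ 2.3256
Gain = 20 log₁₀(2.3256) ≈ 7.33 dB
∠G = 0.00° − 90.00° = -90.00°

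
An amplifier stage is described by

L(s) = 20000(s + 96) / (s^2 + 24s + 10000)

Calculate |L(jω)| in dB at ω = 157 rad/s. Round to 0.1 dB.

47.7 dB

At s = jω = j157:
zero (s+96): 96 + j157 → |·| = √(96²+157²) = √33865 ≈ 184.02, ∠ = arctan(157/96) ≈ 58.56°
quadratic: (j157)² + 24·j157 + 10000 = -14649 + j3768 → |·| ≈ 15126, ∠ ≈ 165.58°
|L| = 20000 · 184.02 / 15126 ≈ 243.32
Gain = 20 log₁₀(243.32) ≈ 47.72 dB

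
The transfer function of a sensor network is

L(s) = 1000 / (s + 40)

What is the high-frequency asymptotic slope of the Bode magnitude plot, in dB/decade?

Each pole contributes −20 dB/decade at high frequency; each zero contributes +20 dB/decade.
Net: 0 zero(s) − 1 pole(s) → -20 dB/decade.

-20 dB/decade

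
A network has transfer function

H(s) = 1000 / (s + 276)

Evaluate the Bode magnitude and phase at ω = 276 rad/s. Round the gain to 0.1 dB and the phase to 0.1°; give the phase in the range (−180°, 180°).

Substitute s = j276:
Numerator: 1000 = 1000 + j0
Denominator: (j276) + 276 = 276 + j276
|N| = √(1000² + 0²) ≈ 1000, ∠N ≈ 0.00°
|D| = √(276² + 276²) ≈ 390.32, ∠D ≈ 45.00°
|H| = 1000 / 390.32 ≈ 2.562
Gain = 20 log₁₀(2.562) ≈ 8.17 dB
∠H = 0.00° − 45.00° = -45.00°

8.2 dB, -45.0°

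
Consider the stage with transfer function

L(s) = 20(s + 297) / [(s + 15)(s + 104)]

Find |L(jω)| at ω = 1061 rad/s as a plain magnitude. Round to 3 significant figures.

At s = jω = j1061:
zero (s+297): 297 + j1061 → |·| = √(297²+1061²) = √1213930 ≈ 1101.8, ∠ = arctan(1061/297) ≈ 74.36°
pole (s+15): 15 + j1061 → |·| = √(15²+1061²) = √1125946 ≈ 1061.1, ∠ = arctan(1061/15) ≈ 89.19°
pole (s+104): 104 + j1061 → |·| = √(104²+1061²) = √1136537 ≈ 1066.1, ∠ = arctan(1061/104) ≈ 84.40°
|L| = 20 · 1101.8 / 1.1312e+06 ≈ 0.01948

0.0195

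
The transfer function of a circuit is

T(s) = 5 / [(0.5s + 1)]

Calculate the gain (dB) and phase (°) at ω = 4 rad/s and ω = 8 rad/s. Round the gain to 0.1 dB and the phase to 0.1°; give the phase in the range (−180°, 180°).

ω = 4: 7.0 dB, -63.4°; ω = 8: 1.7 dB, -76.0°

At ω = 4 rad/s:
pole (1 + j4·0.5) = 1 + j2 → |·| ≈ 2.2361, ∠ ≈ 63.43°
|T| = 5 · 1 / (2.2361) ≈ 2.236
Gain = 20 log₁₀(2.236) ≈ 6.99 dB
∠T = (0°) − (63.43°) = -63.43°

At ω = 8 rad/s:
pole (1 + j8·0.5) = 1 + j4 → |·| ≈ 4.1231, ∠ ≈ 75.96°
|T| = 5 · 1 / (4.1231) ≈ 1.2127
Gain = 20 log₁₀(1.2127) ≈ 1.68 dB
∠T = (0°) − (75.96°) = -75.96°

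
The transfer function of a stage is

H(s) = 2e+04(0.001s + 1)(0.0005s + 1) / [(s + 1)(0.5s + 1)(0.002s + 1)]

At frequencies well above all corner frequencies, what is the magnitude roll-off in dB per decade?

-20 dB/decade

Each pole contributes −20 dB/decade at high frequency; each zero contributes +20 dB/decade.
Net: 2 zero(s) − 3 pole(s) → -20 dB/decade.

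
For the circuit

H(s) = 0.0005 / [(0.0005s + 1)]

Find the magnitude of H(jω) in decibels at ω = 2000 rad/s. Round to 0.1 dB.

At ω = 2000 rad/s:
pole (1 + j2000·0.0005) = 1 + j1 → |·| ≈ 1.4142, ∠ ≈ 45.00°
|H| = 0.0005 · 1 / (1.4142) ≈ 0.00035356
Gain = 20 log₁₀(0.00035356) ≈ -69.03 dB

-69.0 dB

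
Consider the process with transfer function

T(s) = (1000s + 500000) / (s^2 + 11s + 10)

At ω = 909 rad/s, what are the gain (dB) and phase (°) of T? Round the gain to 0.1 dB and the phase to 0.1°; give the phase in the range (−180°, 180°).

2.0 dB, -118.1°

Substitute s = j909:
Numerator: 1000(j909) + 500000 = 500000 + j909000
Denominator: (j909)^2 + 11(j909) + 10 = -826271 + j9999
|N| = √(500000² + 909000²) ≈ 1.0374e+06, ∠N ≈ 61.19°
|D| = √(826271² + 9999²) ≈ 8.2633e+05, ∠D ≈ 179.31°
|T| = 1.0374e+06 / 8.2633e+05 ≈ 1.2554
Gain = 20 log₁₀(1.2554) ≈ 1.98 dB
∠T = 61.19° − 179.31° = -118.12°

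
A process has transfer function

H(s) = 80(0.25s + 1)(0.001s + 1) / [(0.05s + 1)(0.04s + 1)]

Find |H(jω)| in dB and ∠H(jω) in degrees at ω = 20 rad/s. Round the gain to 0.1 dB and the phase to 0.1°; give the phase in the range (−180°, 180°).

47.1 dB, -3.8°

At ω = 20 rad/s:
zero (1 + j20·0.25) = 1 + j5 → |·| ≈ 5.099, ∠ ≈ 78.69°
zero (1 + j20·0.001) = 1 + j0.02 → |·| ≈ 1.0002, ∠ ≈ 1.15°
pole (1 + j20·0.05) = 1 + j1 → |·| ≈ 1.4142, ∠ ≈ 45.00°
pole (1 + j20·0.04) = 1 + j0.8 → |·| ≈ 1.2806, ∠ ≈ 38.66°
|H| = 80 · 5.099 · 1.0002 / (1.4142 · 1.2806) ≈ 225.29
Gain = 20 log₁₀(225.29) ≈ 47.05 dB
∠H = (78.69° + 1.15°) − (45.00° + 38.66°) = -3.82°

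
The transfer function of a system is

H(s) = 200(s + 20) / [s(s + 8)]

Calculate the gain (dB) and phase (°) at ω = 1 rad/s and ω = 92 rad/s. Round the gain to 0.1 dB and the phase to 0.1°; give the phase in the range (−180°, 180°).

ω = 1: 53.9 dB, -94.3°; ω = 92: 6.9 dB, -97.3°

At s = jω = j1:
zero (s+20): 20 + j1 → |·| = √(20²+1²) = √401 ≈ 20.025, ∠ = arctan(1/20) ≈ 2.86°
pole (s+8): 8 + j1 → |·| = √(8²+1²) = √65 ≈ 8.0623, ∠ = arctan(1/8) ≈ 7.13°
pole at origin: |s| = 1, ∠ = 90.00° (in denominator)
|H| = 200 · 20.025 / 8.0623 ≈ 496.76
Gain = 20 log₁₀(496.76) ≈ 53.92 dB
∠H = 2.86° − 97.13° = -94.27°

At s = jω = j92:
zero (s+20): 20 + j92 → |·| = √(20²+92²) = √8864 ≈ 94.149, ∠ = arctan(92/20) ≈ 77.74°
pole (s+8): 8 + j92 → |·| = √(8²+92²) = √8528 ≈ 92.347, ∠ = arctan(92/8) ≈ 85.03°
pole at origin: |s| = 92, ∠ = 90.00° (in denominator)
|H| = 200 · 94.149 / 8495.9 ≈ 2.2163
Gain = 20 log₁₀(2.2163) ≈ 6.91 dB
∠H = 77.74° − 175.03° = -97.29°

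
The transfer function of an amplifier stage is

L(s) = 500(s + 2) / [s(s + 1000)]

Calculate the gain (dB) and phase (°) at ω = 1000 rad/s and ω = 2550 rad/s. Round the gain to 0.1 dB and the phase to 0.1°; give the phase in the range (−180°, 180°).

ω = 1000: -9.0 dB, -45.1°; ω = 2550: -14.8 dB, -68.6°

At s = jω = j1000:
zero (s+2): 2 + j1000 → |·| = √(2²+1000²) = √1000004 ≈ 1000, ∠ = arctan(1000/2) ≈ 89.89°
pole (s+1000): 1000 + j1000 → |·| = √(1000²+1000²) = √2000000 ≈ 1414.2, ∠ = arctan(1000/1000) ≈ 45.00°
pole at origin: |s| = 1000, ∠ = 90.00° (in denominator)
|L| = 500 · 1000 / 1.4142e+06 ≈ 0.35356
Gain = 20 log₁₀(0.35356) ≈ -9.03 dB
∠L = 89.89° − 135.00° = -45.11°

At s = jω = j2550:
zero (s+2): 2 + j2550 → |·| = √(2²+2550²) = √6502504 ≈ 2550, ∠ = arctan(2550/2) ≈ 89.96°
pole (s+1000): 1000 + j2550 → |·| = √(1000²+2550²) = √7502500 ≈ 2739.1, ∠ = arctan(2550/1000) ≈ 68.59°
pole at origin: |s| = 2550, ∠ = 90.00° (in denominator)
|L| = 500 · 2550 / 6.9847e+06 ≈ 0.18254
Gain = 20 log₁₀(0.18254) ≈ -14.77 dB
∠L = 89.96° − 158.59° = -68.63°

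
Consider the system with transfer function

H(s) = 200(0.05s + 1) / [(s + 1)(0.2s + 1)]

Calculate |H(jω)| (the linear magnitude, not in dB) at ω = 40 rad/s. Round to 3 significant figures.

At ω = 40 rad/s:
zero (1 + j40·0.05) = 1 + j2 → |·| ≈ 2.2361, ∠ ≈ 63.43°
pole (1 + j40·1) = 1 + j40 → |·| ≈ 40.012, ∠ ≈ 88.57°
pole (1 + j40·0.2) = 1 + j8 → |·| ≈ 8.0623, ∠ ≈ 82.87°
|H| = 200 · 2.2361 / (40.012 · 8.0623) ≈ 1.3863

1.39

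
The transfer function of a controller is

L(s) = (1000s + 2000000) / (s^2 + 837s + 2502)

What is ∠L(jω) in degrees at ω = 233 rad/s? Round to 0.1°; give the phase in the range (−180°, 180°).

Substitute s = j233:
Numerator: 1000(j233) + 2000000 = 2000000 + j233000
Denominator: (j233)^2 + 837(j233) + 2502 = -51787 + j195021
|N| = √(2000000² + 233000²) ≈ 2.0135e+06, ∠N ≈ 6.65°
|D| = √(51787² + 195021²) ≈ 2.0178e+05, ∠D ≈ 104.87°
∠L = 6.65° − 104.87° = -98.22°

-98.2°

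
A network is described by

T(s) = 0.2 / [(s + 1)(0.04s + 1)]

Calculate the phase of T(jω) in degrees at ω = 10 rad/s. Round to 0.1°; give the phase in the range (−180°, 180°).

-106.1°

At ω = 10 rad/s:
pole (1 + j10·1) = 1 + j10 → |·| ≈ 10.05, ∠ ≈ 84.29°
pole (1 + j10·0.04) = 1 + j0.4 → |·| ≈ 1.077, ∠ ≈ 21.80°
∠T = (0°) − (84.29° + 21.80°) = -106.09°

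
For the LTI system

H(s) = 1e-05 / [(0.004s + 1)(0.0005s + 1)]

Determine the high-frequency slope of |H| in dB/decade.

-40 dB/decade

Each pole contributes −20 dB/decade at high frequency; each zero contributes +20 dB/decade.
Net: 0 zero(s) − 2 pole(s) → -40 dB/decade.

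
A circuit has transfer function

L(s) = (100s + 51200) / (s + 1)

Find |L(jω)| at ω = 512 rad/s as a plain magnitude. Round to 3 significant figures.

141

Substitute s = j512:
Numerator: 100(j512) + 51200 = 51200 + j51200
Denominator: (j512) + 1 = 1 + j512
|N| = √(51200² + 51200²) ≈ 72408, ∠N ≈ 45.00°
|D| = √(1² + 512²) ≈ 512, ∠D ≈ 89.89°
|L| = 72408 / 512 ≈ 141.42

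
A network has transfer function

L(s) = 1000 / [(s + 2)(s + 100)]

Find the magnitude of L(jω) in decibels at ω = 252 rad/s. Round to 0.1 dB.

At s = jω = j252:
pole (s+2): 2 + j252 → |·| = √(2²+252²) = √63508 ≈ 252.01, ∠ = arctan(252/2) ≈ 89.55°
pole (s+100): 100 + j252 → |·| = √(100²+252²) = √73504 ≈ 271.12, ∠ = arctan(252/100) ≈ 68.36°
|L| = 1000 / 68325 ≈ 0.014636
Gain = 20 log₁₀(0.014636) ≈ -36.69 dB

-36.7 dB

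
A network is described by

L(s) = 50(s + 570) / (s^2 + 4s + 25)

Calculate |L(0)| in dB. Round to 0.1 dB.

61.1 dB

L(0) = 50·570 / 25 = 1140
20 log₁₀(1140) ≈ 61.14 dB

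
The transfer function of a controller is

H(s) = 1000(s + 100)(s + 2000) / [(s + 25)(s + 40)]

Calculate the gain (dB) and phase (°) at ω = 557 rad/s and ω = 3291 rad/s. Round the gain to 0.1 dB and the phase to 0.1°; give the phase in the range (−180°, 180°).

ω = 557: 71.5 dB, -77.9°; ω = 3291: 61.4 dB, -31.9°

At s = jω = j557:
zero (s+100): 100 + j557 → |·| = √(100²+557²) = √320249 ≈ 565.91, ∠ = arctan(557/100) ≈ 79.82°
zero (s+2000): 2000 + j557 → |·| = √(2000²+557²) = √4310249 ≈ 2076.1, ∠ = arctan(557/2000) ≈ 15.56°
pole (s+25): 25 + j557 → |·| = √(25²+557²) = √310874 ≈ 557.56, ∠ = arctan(557/25) ≈ 87.43°
pole (s+40): 40 + j557 → |·| = √(40²+557²) = √311849 ≈ 558.43, ∠ = arctan(557/40) ≈ 85.89°
|H| = 1000 · 1.1749e+06 / 3.1136e+05 ≈ 3773.4
Gain = 20 log₁₀(3773.4) ≈ 71.53 dB
∠H = 95.38° − 173.32° = -77.94°

At s = jω = j3291:
zero (s+100): 100 + j3291 → |·| = √(100²+3291²) = √10840681 ≈ 3292.5, ∠ = arctan(3291/100) ≈ 88.26°
zero (s+2000): 2000 + j3291 → |·| = √(2000²+3291²) = √14830681 ≈ 3851.1, ∠ = arctan(3291/2000) ≈ 58.71°
pole (s+25): 25 + j3291 → |·| = √(25²+3291²) = √10831306 ≈ 3291.1, ∠ = arctan(3291/25) ≈ 89.56°
pole (s+40): 40 + j3291 → |·| = √(40²+3291²) = √10832281 ≈ 3291.2, ∠ = arctan(3291/40) ≈ 89.30°
|H| = 1000 · 1.268e+07 / 1.0832e+07 ≈ 1170.6
Gain = 20 log₁₀(1170.6) ≈ 61.37 dB
∠H = 146.97° − 178.86° = -31.89°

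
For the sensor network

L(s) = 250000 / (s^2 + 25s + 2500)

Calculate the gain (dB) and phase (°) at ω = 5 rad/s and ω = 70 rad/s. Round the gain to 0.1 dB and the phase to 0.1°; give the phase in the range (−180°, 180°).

ω = 5: 40.1 dB, -2.9°; ω = 70: 38.5 dB, -143.9°

At s = jω = j5:
quadratic: (j5)² + 25·j5 + 2500 = 2475 + j125 → |·| ≈ 2478.2, ∠ ≈ 2.89°
|L| = 250000 / 2478.2 ≈ 100.88
Gain = 20 log₁₀(100.88) ≈ 40.08 dB
∠L = 0.00° − 2.89° = -2.89°

At s = jω = j70:
quadratic: (j70)² + 25·j70 + 2500 = -2400 + j1750 → |·| ≈ 2970.3, ∠ ≈ 143.90°
|L| = 250000 / 2970.3 ≈ 84.167
Gain = 20 log₁₀(84.167) ≈ 38.50 dB
∠L = 0.00° − 143.90° = -143.90°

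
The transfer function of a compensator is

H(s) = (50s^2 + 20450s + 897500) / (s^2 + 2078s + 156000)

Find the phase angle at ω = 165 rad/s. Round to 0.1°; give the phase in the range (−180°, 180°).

Substitute s = j165:
Numerator: 50(j165)^2 + 20450(j165) + 897500 = -463750 + j3374250
Denominator: (j165)^2 + 2078(j165) + 156000 = 128775 + j342870
|N| = √(463750² + 3374250²) ≈ 3.406e+06, ∠N ≈ 97.83°
|D| = √(128775² + 342870²) ≈ 3.6626e+05, ∠D ≈ 69.41°
∠H = 97.83° − 69.41° = 28.42°

28.4°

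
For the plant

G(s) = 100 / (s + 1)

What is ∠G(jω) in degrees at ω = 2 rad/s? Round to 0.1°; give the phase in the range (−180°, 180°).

-63.4°

At s = jω = j2:
pole (s+1): 1 + j2 → |·| = √(1²+2²) = √5 ≈ 2.2361, ∠ = arctan(2/1) ≈ 63.43°
∠G = 0.00° − 63.43° = -63.43°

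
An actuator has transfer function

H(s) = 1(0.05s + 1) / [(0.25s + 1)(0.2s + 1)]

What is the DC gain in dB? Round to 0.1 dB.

H(0) = 1 · 1 / 1 = 1
20 log₁₀(1) ≈ 0.00 dB

0.0 dB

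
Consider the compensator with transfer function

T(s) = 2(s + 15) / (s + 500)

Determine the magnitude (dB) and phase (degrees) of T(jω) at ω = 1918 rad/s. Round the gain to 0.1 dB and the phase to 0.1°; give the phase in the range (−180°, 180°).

5.7 dB, 14.2°

At s = jω = j1918:
zero (s+15): 15 + j1918 → |·| = √(15²+1918²) = √3678949 ≈ 1918.1, ∠ = arctan(1918/15) ≈ 89.55°
pole (s+500): 500 + j1918 → |·| = √(500²+1918²) = √3928724 ≈ 1982.1, ∠ = arctan(1918/500) ≈ 75.39°
|T| = 2 · 1918.1 / 1982.1 ≈ 1.9354
Gain = 20 log₁₀(1.9354) ≈ 5.74 dB
∠T = 89.55° − 75.39° = 14.16°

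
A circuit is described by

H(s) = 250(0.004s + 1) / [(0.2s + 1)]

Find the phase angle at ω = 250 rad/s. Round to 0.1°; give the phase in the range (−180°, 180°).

At ω = 250 rad/s:
zero (1 + j250·0.004) = 1 + j1 → |·| ≈ 1.4142, ∠ ≈ 45.00°
pole (1 + j250·0.2) = 1 + j50 → |·| ≈ 50.01, ∠ ≈ 88.85°
∠H = (45.00°) − (88.85°) = -43.85°

-43.9°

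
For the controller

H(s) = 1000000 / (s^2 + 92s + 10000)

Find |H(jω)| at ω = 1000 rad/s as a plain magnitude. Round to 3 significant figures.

At s = jω = j1000:
quadratic: (j1000)² + 92·j1000 + 10000 = -990000 + j92000 → |·| ≈ 9.9427e+05, ∠ ≈ 174.69°
|H| = 1000000 / 9.9427e+05 ≈ 1.0058

1.01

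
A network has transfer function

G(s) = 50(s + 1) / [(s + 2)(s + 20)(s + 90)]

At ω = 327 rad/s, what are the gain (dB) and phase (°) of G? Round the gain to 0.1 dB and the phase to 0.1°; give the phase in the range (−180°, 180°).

At s = jω = j327:
zero (s+1): 1 + j327 → |·| = √(1²+327²) = √106930 ≈ 327, ∠ = arctan(327/1) ≈ 89.82°
pole (s+2): 2 + j327 → |·| = √(2²+327²) = √106933 ≈ 327.01, ∠ = arctan(327/2) ≈ 89.65°
pole (s+20): 20 + j327 → |·| = √(20²+327²) = √107329 ≈ 327.61, ∠ = arctan(327/20) ≈ 86.50°
pole (s+90): 90 + j327 → |·| = √(90²+327²) = √115029 ≈ 339.16, ∠ = arctan(327/90) ≈ 74.61°
|G| = 50 · 327 / 3.6335e+07 ≈ 0.00044998
Gain = 20 log₁₀(0.00044998) ≈ -66.94 dB
∠G = 89.82° − 250.76° = -160.94°

-66.9 dB, -160.9°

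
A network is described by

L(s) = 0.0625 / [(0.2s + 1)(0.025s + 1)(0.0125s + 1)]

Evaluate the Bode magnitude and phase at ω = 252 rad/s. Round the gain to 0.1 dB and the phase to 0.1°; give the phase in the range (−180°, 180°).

-84.6 dB, 117.8°

At ω = 252 rad/s:
pole (1 + j252·0.2) = 1 + j50.4 → |·| ≈ 50.41, ∠ ≈ 88.86°
pole (1 + j252·0.025) = 1 + j6.3 → |·| ≈ 6.3789, ∠ ≈ 80.98°
pole (1 + j252·0.0125) = 1 + j3.15 → |·| ≈ 3.3049, ∠ ≈ 72.39°
|L| = 0.0625 · 1 / (50.41 · 6.3789 · 3.3049) ≈ 5.8811e-05
Gain = 20 log₁₀(5.8811e-05) ≈ -84.61 dB
∠L = (0°) − (88.86° + 80.98° + 72.39°) = -242.23° ≡ 117.77° (principal value)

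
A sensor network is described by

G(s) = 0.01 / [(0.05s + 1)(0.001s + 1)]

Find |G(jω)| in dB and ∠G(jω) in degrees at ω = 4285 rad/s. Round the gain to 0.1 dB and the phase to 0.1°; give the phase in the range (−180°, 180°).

-99.5 dB, -166.6°

At ω = 4285 rad/s:
pole (1 + j4285·0.05) = 1 + j214.25 → |·| ≈ 214.25, ∠ ≈ 89.73°
pole (1 + j4285·0.001) = 1 + j4.285 → |·| ≈ 4.4001, ∠ ≈ 76.86°
|G| = 0.01 · 1 / (214.25 · 4.4001) ≈ 1.0608e-05
Gain = 20 log₁₀(1.0608e-05) ≈ -99.49 dB
∠G = (0°) − (89.73° + 76.86°) = -166.59°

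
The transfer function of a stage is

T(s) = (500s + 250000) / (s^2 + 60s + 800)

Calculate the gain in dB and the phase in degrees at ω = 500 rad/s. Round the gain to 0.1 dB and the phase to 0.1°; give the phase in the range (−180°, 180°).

Substitute s = j500:
Numerator: 500(j500) + 250000 = 250000 + j250000
Denominator: (j500)^2 + 60(j500) + 800 = -249200 + j30000
|N| = √(250000² + 250000²) ≈ 3.5355e+05, ∠N ≈ 45.00°
|D| = √(249200² + 30000²) ≈ 2.51e+05, ∠D ≈ 173.14°
|T| = 3.5355e+05 / 2.51e+05 ≈ 1.4086
Gain = 20 log₁₀(1.4086) ≈ 2.98 dB
∠T = 45.00° − 173.14° = -128.14°

3.0 dB, -128.1°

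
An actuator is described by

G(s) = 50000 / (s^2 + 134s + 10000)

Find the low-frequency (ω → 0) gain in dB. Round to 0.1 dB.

14.0 dB

G(0) = 50000 / 10000 = 5
20 log₁₀(5) ≈ 13.98 dB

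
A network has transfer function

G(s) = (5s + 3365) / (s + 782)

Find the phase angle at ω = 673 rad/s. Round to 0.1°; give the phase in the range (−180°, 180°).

Substitute s = j673:
Numerator: 5(j673) + 3365 = 3365 + j3365
Denominator: (j673) + 782 = 782 + j673
|N| = √(3365² + 3365²) ≈ 4758.8, ∠N ≈ 45.00°
|D| = √(782² + 673²) ≈ 1031.7, ∠D ≈ 40.72°
∠G = 45.00° − 40.72° = 4.28°

4.3°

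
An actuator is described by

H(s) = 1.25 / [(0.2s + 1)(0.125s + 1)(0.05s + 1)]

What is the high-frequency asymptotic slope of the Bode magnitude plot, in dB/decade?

-60 dB/decade

Each pole contributes −20 dB/decade at high frequency; each zero contributes +20 dB/decade.
Net: 0 zero(s) − 3 pole(s) → -60 dB/decade.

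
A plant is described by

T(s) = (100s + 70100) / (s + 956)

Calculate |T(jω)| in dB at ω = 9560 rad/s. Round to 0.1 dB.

40.0 dB

Substitute s = j9560:
Numerator: 100(j9560) + 70100 = 70100 + j956000
Denominator: (j9560) + 956 = 956 + j9560
|N| = √(70100² + 956000²) ≈ 9.5857e+05, ∠N ≈ 85.81°
|D| = √(956² + 9560²) ≈ 9607.7, ∠D ≈ 84.29°
|T| = 9.5857e+05 / 9607.7 ≈ 99.771
Gain = 20 log₁₀(99.771) ≈ 39.98 dB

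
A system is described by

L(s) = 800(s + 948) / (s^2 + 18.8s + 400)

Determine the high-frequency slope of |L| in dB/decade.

-20 dB/decade

Each pole contributes −20 dB/decade at high frequency; each zero contributes +20 dB/decade.
Net: 1 zero(s) − 2 pole(s) → -20 dB/decade.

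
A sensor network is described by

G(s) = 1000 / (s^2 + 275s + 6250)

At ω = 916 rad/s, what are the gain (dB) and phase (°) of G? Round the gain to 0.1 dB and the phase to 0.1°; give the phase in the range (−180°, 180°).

-58.8 dB, -163.2°

Substitute s = j916:
Numerator: 1000 = 1000 + j0
Denominator: (j916)^2 + 275(j916) + 6250 = -832806 + j251900
|N| = √(1000² + 0²) ≈ 1000, ∠N ≈ 0.00°
|D| = √(832806² + 251900²) ≈ 8.7007e+05, ∠D ≈ 163.17°
|G| = 1000 / 8.7007e+05 ≈ 0.0011493
Gain = 20 log₁₀(0.0011493) ≈ -58.79 dB
∠G = 0.00° − 163.17° = -163.17°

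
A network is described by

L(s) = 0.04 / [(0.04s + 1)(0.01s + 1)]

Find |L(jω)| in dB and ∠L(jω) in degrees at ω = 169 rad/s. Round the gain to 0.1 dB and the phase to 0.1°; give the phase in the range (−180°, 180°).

-50.5 dB, -141.0°

At ω = 169 rad/s:
pole (1 + j169·0.04) = 1 + j6.76 → |·| ≈ 6.8336, ∠ ≈ 81.59°
pole (1 + j169·0.01) = 1 + j1.69 → |·| ≈ 1.9637, ∠ ≈ 59.39°
|L| = 0.04 · 1 / (6.8336 · 1.9637) ≈ 0.0029808
Gain = 20 log₁₀(0.0029808) ≈ -50.51 dB
∠L = (0°) − (81.59° + 59.39°) = -140.98°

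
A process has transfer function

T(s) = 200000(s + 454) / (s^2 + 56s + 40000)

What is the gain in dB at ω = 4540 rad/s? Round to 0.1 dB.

At s = jω = j4540:
zero (s+454): 454 + j4540 → |·| = √(454²+4540²) = √20817716 ≈ 4562.6, ∠ = arctan(4540/454) ≈ 84.29°
quadratic: (j4540)² + 56·j4540 + 40000 = -20571600 + j254240 → |·| ≈ 2.0573e+07, ∠ ≈ 179.29°
|T| = 200000 · 4562.6 / 2.0573e+07 ≈ 44.355
Gain = 20 log₁₀(44.355) ≈ 32.94 dB

32.9 dB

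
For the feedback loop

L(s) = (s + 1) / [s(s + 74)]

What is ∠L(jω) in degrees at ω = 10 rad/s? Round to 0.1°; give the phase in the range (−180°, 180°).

-13.4°

At s = jω = j10:
zero (s+1): 1 + j10 → |·| = √(1²+10²) = √101 ≈ 10.05, ∠ = arctan(10/1) ≈ 84.29°
pole (s+74): 74 + j10 → |·| = √(74²+10²) = √5576 ≈ 74.673, ∠ = arctan(10/74) ≈ 7.70°
pole at origin: |s| = 10, ∠ = 90.00° (in denominator)
∠L = 84.29° − 97.70° = -13.41°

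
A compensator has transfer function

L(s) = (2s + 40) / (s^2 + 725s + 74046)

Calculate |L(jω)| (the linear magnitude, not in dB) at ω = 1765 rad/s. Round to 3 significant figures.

0.00107

Substitute s = j1765:
Numerator: 2(j1765) + 40 = 40 + j3530
Denominator: (j1765)^2 + 725(j1765) + 74046 = -3041179 + j1279625
|N| = √(40² + 3530²) ≈ 3530.2, ∠N ≈ 89.35°
|D| = √(3041179² + 1279625²) ≈ 3.2994e+06, ∠D ≈ 157.18°
|L| = 3530.2 / 3.2994e+06 ≈ 0.00107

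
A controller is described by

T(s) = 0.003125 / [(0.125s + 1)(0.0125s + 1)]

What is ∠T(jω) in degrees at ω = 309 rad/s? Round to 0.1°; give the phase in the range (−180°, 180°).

At ω = 309 rad/s:
pole (1 + j309·0.125) = 1 + j38.625 → |·| ≈ 38.638, ∠ ≈ 88.52°
pole (1 + j309·0.0125) = 1 + j3.8625 → |·| ≈ 3.9899, ∠ ≈ 75.48°
∠T = (0°) − (88.52° + 75.48°) = -164.00°

-164.0°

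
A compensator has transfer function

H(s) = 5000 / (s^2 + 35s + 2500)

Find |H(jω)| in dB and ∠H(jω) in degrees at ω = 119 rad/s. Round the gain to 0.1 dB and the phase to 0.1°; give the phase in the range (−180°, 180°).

At s = jω = j119:
quadratic: (j119)² + 35·j119 + 2500 = -11661 + j4165 → |·| ≈ 12382, ∠ ≈ 160.34°
|H| = 5000 / 12382 ≈ 0.40381
Gain = 20 log₁₀(0.40381) ≈ -7.88 dB
∠H = 0.00° − 160.34° = -160.34°

-7.9 dB, -160.3°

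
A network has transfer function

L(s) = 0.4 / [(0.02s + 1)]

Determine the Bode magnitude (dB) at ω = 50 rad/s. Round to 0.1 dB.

-11.0 dB

At ω = 50 rad/s:
pole (1 + j50·0.02) = 1 + j1 → |·| ≈ 1.4142, ∠ ≈ 45.00°
|L| = 0.4 · 1 / (1.4142) ≈ 0.28285
Gain = 20 log₁₀(0.28285) ≈ -10.97 dB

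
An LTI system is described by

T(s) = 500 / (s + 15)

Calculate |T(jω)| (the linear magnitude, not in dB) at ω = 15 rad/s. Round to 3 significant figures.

23.6

Substitute s = j15:
Numerator: 500 = 500 + j0
Denominator: (j15) + 15 = 15 + j15
|N| = √(500² + 0²) ≈ 500, ∠N ≈ 0.00°
|D| = √(15² + 15²) ≈ 21.213, ∠D ≈ 45.00°
|T| = 500 / 21.213 ≈ 23.57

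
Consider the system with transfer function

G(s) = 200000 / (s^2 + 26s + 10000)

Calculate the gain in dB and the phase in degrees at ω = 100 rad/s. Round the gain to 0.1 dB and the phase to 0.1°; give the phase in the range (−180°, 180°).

37.7 dB, -90.0°

At s = jω = j100:
quadratic: (j100)² + 26·j100 + 10000 = 0 + j2600 → |·| ≈ 2600, ∠ ≈ 90.00°
|G| = 200000 / 2600 ≈ 76.923
Gain = 20 log₁₀(76.923) ≈ 37.72 dB
∠G = 0.00° − 90.00° = -90.00°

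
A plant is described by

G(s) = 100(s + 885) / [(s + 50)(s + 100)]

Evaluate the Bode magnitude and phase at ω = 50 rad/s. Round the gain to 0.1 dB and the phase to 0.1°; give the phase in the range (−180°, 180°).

At s = jω = j50:
zero (s+885): 885 + j50 → |·| = √(885²+50²) = √785725 ≈ 886.41, ∠ = arctan(50/885) ≈ 3.23°
pole (s+50): 50 + j50 → |·| = √(50²+50²) = √5000 ≈ 70.711, ∠ = arctan(50/50) ≈ 45.00°
pole (s+100): 100 + j50 → |·| = √(100²+50²) = √12500 ≈ 111.8, ∠ = arctan(50/100) ≈ 26.57°
|G| = 100 · 886.41 / 7905.5 ≈ 11.213
Gain = 20 log₁₀(11.213) ≈ 20.99 dB
∠G = 3.23° − 71.57° = -68.34°

21.0 dB, -68.3°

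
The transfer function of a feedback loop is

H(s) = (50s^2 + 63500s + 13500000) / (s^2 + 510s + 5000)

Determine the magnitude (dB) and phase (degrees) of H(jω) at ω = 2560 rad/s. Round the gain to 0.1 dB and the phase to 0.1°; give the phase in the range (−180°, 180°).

Substitute s = j2560:
Numerator: 50(j2560)^2 + 63500(j2560) + 13500000 = -314180000 + j162560000
Denominator: (j2560)^2 + 510(j2560) + 5000 = -6548600 + j1305600
|N| = √(314180000² + 162560000²) ≈ 3.5374e+08, ∠N ≈ 152.64°
|D| = √(6548600² + 1305600²) ≈ 6.6775e+06, ∠D ≈ 168.72°
|H| = 3.5374e+08 / 6.6775e+06 ≈ 52.975
Gain = 20 log₁₀(52.975) ≈ 34.48 dB
∠H = 152.64° − 168.72° = -16.08°

34.5 dB, -16.1°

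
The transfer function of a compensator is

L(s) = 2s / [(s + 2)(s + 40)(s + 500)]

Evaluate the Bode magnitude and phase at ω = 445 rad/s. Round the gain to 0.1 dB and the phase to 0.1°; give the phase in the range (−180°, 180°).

-103.5 dB, -126.3°

At s = jω = j445:
zero at origin: s = j445 → |·| = 445, ∠ = 90.00°
pole (s+2): 2 + j445 → |·| = √(2²+445²) = √198029 ≈ 445, ∠ = arctan(445/2) ≈ 89.74°
pole (s+40): 40 + j445 → |·| = √(40²+445²) = √199625 ≈ 446.79, ∠ = arctan(445/40) ≈ 84.86°
pole (s+500): 500 + j445 → |·| = √(500²+445²) = √448025 ≈ 669.35, ∠ = arctan(445/500) ≈ 41.67°
|L| = 2 · 445 / 1.3308e+08 ≈ 6.6877e-06
Gain = 20 log₁₀(6.6877e-06) ≈ -103.49 dB
∠L = 90.00° − 216.27° = -126.27°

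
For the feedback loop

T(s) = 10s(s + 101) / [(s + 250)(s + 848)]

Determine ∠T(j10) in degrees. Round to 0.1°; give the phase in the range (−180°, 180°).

At s = jω = j10:
zero (s+101): 101 + j10 → |·| = √(101²+10²) = √10301 ≈ 101.49, ∠ = arctan(10/101) ≈ 5.65°
zero at origin: s = j10 → |·| = 10, ∠ = 90.00°
pole (s+250): 250 + j10 → |·| = √(250²+10²) = √62600 ≈ 250.2, ∠ = arctan(10/250) ≈ 2.29°
pole (s+848): 848 + j10 → |·| = √(848²+10²) = √719204 ≈ 848.06, ∠ = arctan(10/848) ≈ 0.68°
∠T = 95.65° − 2.97° = 92.68°

92.7°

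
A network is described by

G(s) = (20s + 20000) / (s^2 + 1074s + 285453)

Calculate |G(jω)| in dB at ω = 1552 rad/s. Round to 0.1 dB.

Substitute s = j1552:
Numerator: 20(j1552) + 20000 = 20000 + j31040
Denominator: (j1552)^2 + 1074(j1552) + 285453 = -2123251 + j1666848
|N| = √(20000² + 31040²) ≈ 36925, ∠N ≈ 57.21°
|D| = √(2123251² + 1666848²) ≈ 2.6994e+06, ∠D ≈ 141.87°
|G| = 36925 / 2.6994e+06 ≈ 0.013679
Gain = 20 log₁₀(0.013679) ≈ -37.28 dB

-37.3 dB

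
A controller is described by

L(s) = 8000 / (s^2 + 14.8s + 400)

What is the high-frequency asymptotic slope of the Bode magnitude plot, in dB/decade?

-40 dB/decade

Each pole contributes −20 dB/decade at high frequency; each zero contributes +20 dB/decade.
Net: 0 zero(s) − 2 pole(s) → -40 dB/decade.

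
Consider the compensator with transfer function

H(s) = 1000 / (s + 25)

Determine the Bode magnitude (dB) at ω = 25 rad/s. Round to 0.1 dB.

29.0 dB

At s = jω = j25:
pole (s+25): 25 + j25 → |·| = √(25²+25²) = √1250 ≈ 35.355, ∠ = arctan(25/25) ≈ 45.00°
|H| = 1000 / 35.355 ≈ 28.285
Gain = 20 log₁₀(28.285) ≈ 29.03 dB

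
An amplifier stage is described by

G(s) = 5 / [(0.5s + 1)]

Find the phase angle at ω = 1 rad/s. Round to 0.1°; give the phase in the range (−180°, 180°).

-26.6°

At ω = 1 rad/s:
pole (1 + j1·0.5) = 1 + j0.5 → |·| ≈ 1.118, ∠ ≈ 26.57°
∠G = (0°) − (26.57°) = -26.57°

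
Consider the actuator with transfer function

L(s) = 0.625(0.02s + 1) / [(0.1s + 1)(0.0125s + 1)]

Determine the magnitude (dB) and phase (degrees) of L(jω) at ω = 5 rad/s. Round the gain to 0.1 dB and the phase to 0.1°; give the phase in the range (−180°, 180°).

-5.0 dB, -24.4°

At ω = 5 rad/s:
zero (1 + j5·0.02) = 1 + j0.1 → |·| ≈ 1.005, ∠ ≈ 5.71°
pole (1 + j5·0.1) = 1 + j0.5 → |·| ≈ 1.118, ∠ ≈ 26.57°
pole (1 + j5·0.0125) = 1 + j0.0625 → |·| ≈ 1.002, ∠ ≈ 3.58°
|L| = 0.625 · 1.005 / (1.118 · 1.002) ≈ 0.56071
Gain = 20 log₁₀(0.56071) ≈ -5.03 dB
∠L = (5.71°) − (26.57° + 3.58°) = -24.44°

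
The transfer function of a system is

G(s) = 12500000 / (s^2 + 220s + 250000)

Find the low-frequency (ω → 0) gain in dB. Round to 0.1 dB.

34.0 dB

G(0) = 12500000 / 250000 = 50
20 log₁₀(50) ≈ 33.98 dB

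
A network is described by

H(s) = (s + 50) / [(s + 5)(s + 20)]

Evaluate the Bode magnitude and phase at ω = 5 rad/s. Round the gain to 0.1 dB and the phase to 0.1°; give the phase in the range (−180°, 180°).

At s = jω = j5:
zero (s+50): 50 + j5 → |·| = √(50²+5²) = √2525 ≈ 50.249, ∠ = arctan(5/50) ≈ 5.71°
pole (s+5): 5 + j5 → |·| = √(5²+5²) = √50 ≈ 7.0711, ∠ = arctan(5/5) ≈ 45.00°
pole (s+20): 20 + j5 → |·| = √(20²+5²) = √425 ≈ 20.616, ∠ = arctan(5/20) ≈ 14.04°
|H| = 1 · 50.249 / 145.78 ≈ 0.34469
Gain = 20 log₁₀(0.34469) ≈ -9.25 dB
∠H = 5.71° − 59.04° = -53.33°

-9.3 dB, -53.3°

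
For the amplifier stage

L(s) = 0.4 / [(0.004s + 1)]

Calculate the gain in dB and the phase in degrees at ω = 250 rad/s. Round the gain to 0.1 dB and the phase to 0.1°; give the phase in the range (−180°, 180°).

At ω = 250 rad/s:
pole (1 + j250·0.004) = 1 + j1 → |·| ≈ 1.4142, ∠ ≈ 45.00°
|L| = 0.4 · 1 / (1.4142) ≈ 0.28285
Gain = 20 log₁₀(0.28285) ≈ -10.97 dB
∠L = (0°) − (45.00°) = -45.00°

-11.0 dB, -45.0°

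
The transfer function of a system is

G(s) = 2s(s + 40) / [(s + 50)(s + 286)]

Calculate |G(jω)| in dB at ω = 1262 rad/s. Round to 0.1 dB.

At s = jω = j1262:
zero (s+40): 40 + j1262 → |·| = √(40²+1262²) = √1594244 ≈ 1262.6, ∠ = arctan(1262/40) ≈ 88.18°
zero at origin: s = j1262 → |·| = 1262, ∠ = 90.00°
pole (s+50): 50 + j1262 → |·| = √(50²+1262²) = √1595144 ≈ 1263, ∠ = arctan(1262/50) ≈ 87.73°
pole (s+286): 286 + j1262 → |·| = √(286²+1262²) = √1674440 ≈ 1294, ∠ = arctan(1262/286) ≈ 77.23°
|G| = 2 · 1.5934e+06 / 1.6343e+06 ≈ 1.9499
Gain = 20 log₁₀(1.9499) ≈ 5.80 dB

5.8 dB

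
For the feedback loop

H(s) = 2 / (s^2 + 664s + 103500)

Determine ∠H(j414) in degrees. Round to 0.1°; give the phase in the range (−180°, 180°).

Substitute s = j414:
Numerator: 2 = 2 + j0
Denominator: (j414)^2 + 664(j414) + 103500 = -67896 + j274896
|N| = √(2² + 0²) ≈ 2, ∠N ≈ 0.00°
|D| = √(67896² + 274896²) ≈ 2.8316e+05, ∠D ≈ 103.87°
∠H = 0.00° − 103.87° = -103.87°

-103.9°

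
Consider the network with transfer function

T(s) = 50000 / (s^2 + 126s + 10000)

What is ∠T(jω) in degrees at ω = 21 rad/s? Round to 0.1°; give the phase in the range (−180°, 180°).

At s = jω = j21:
quadratic: (j21)² + 126·j21 + 10000 = 9559 + j2646 → |·| ≈ 9918.5, ∠ ≈ 15.47°
∠T = 0.00° − 15.47° = -15.47°

-15.5°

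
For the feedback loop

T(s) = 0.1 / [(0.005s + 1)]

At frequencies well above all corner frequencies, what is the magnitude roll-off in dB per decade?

-20 dB/decade

Each pole contributes −20 dB/decade at high frequency; each zero contributes +20 dB/decade.
Net: 0 zero(s) − 1 pole(s) → -20 dB/decade.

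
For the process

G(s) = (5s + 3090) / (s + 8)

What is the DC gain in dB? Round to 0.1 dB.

51.7 dB

G(0) = 3090 / 8 = 386.25
20 log₁₀(386.25) ≈ 51.74 dB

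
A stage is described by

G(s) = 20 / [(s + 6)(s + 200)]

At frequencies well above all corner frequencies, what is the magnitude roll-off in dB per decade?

Each pole contributes −20 dB/decade at high frequency; each zero contributes +20 dB/decade.
Net: 0 zero(s) − 2 pole(s) → -40 dB/decade.

-40 dB/decade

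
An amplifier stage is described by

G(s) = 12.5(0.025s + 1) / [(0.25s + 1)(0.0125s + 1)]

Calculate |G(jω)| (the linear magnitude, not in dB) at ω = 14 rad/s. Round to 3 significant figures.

At ω = 14 rad/s:
zero (1 + j14·0.025) = 1 + j0.35 → |·| ≈ 1.0595, ∠ ≈ 19.29°
pole (1 + j14·0.25) = 1 + j3.5 → |·| ≈ 3.6401, ∠ ≈ 74.05°
pole (1 + j14·0.0125) = 1 + j0.175 → |·| ≈ 1.0152, ∠ ≈ 9.93°
|G| = 12.5 · 1.0595 / (3.6401 · 1.0152) ≈ 3.5838

3.58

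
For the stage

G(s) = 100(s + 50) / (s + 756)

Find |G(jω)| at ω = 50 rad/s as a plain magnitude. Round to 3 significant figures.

At s = jω = j50:
zero (s+50): 50 + j50 → |·| = √(50²+50²) = √5000 ≈ 70.711, ∠ = arctan(50/50) ≈ 45.00°
pole (s+756): 756 + j50 → |·| = √(756²+50²) = √574036 ≈ 757.65, ∠ = arctan(50/756) ≈ 3.78°
|G| = 100 · 70.711 / 757.65 ≈ 9.3329

9.33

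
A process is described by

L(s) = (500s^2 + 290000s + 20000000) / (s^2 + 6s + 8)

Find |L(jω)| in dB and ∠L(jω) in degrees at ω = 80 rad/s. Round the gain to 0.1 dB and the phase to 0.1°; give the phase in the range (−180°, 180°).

73.0 dB, -121.6°

Substitute s = j80:
Numerator: 500(j80)^2 + 290000(j80) + 20000000 = 16800000 + j23200000
Denominator: (j80)^2 + 6(j80) + 8 = -6392 + j480
|N| = √(16800000² + 23200000²) ≈ 2.8644e+07, ∠N ≈ 54.09°
|D| = √(6392² + 480²) ≈ 6410, ∠D ≈ 175.71°
|L| = 2.8644e+07 / 6410 ≈ 4468.6
Gain = 20 log₁₀(4468.6) ≈ 73.00 dB
∠L = 54.09° − 175.71° = -121.62°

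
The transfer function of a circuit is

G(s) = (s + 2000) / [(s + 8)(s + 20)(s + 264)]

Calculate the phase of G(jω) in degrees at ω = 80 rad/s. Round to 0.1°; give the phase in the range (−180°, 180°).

At s = jω = j80:
zero (s+2000): 2000 + j80 → |·| = √(2000²+80²) = √4006400 ≈ 2001.6, ∠ = arctan(80/2000) ≈ 2.29°
pole (s+8): 8 + j80 → |·| = √(8²+80²) = √6464 ≈ 80.399, ∠ = arctan(80/8) ≈ 84.29°
pole (s+20): 20 + j80 → |·| = √(20²+80²) = √6800 ≈ 82.462, ∠ = arctan(80/20) ≈ 75.96°
pole (s+264): 264 + j80 → |·| = √(264²+80²) = √76096 ≈ 275.86, ∠ = arctan(80/264) ≈ 16.86°
∠G = 2.29° − 177.11° = -174.82°

-174.8°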